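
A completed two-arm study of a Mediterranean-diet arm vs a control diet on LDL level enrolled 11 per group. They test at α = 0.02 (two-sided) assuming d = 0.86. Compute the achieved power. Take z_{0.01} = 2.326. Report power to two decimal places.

For two equal groups, power = Φ(d·√(n/2) − z_{α/2}).
d·√(n/2) = 0.86 × √(11/2) = 0.86 × 2.345 = 2.017.
z_β = 2.017 − 2.326 = -0.309.
Power = Φ(-0.309) = 0.379.

power ≈ 0.38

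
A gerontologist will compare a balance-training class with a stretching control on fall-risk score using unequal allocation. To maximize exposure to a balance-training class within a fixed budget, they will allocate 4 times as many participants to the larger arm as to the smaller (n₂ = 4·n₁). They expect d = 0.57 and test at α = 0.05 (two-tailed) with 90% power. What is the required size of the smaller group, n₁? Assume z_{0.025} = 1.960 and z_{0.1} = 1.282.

With allocation ratio k = n₂/n₁ = 4, Var(x̄₁−x̄₂) = σ²(1/n₁ + 1/(k·n₁)) = σ²·(k+1)/(k·n₁).
So n₁ = (1 + 1/k)·((z_{α/2} + z_β)/d)² = 1.250 × (3.242/0.57)².
n₁ = 1.250 × 32.35 = 40.4.
Round up: n₁ = 41, giving n₂ = 4 × 41 = 164.

n₁ = 41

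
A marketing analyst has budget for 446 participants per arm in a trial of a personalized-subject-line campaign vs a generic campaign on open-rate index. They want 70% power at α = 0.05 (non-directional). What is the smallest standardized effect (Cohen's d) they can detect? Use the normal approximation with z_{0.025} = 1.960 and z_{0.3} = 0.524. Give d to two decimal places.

d_min ≈ 0.17

For two independent groups of n = 446 each: d_min = (z_{α/2} + z_β)·√(2/n).
z-sum = 1.960 + 0.524 = 2.484.
d_min = 2.484 × √(2/446) = 2.484 × 0.0670 = 0.166.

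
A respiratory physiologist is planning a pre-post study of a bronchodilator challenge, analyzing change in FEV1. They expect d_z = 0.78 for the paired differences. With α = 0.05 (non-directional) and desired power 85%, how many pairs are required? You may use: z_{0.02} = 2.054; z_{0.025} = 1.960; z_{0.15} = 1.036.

For a paired (one-sample on differences) test: n = ((z_{α/2} + z_β) / d)².
z_{α/2} + z_β = 1.960 + 1.036 = 2.996.
n = (2.996 / 0.78)² = 3.841² = 14.75.
Round up.

n = 15 pairs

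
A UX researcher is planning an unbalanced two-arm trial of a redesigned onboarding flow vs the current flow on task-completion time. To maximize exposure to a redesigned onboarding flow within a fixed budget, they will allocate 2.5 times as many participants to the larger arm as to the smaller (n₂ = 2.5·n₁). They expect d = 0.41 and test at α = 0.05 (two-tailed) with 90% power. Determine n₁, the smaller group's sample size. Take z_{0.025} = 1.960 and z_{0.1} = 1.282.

With allocation ratio k = n₂/n₁ = 2.5, Var(x̄₁−x̄₂) = σ²(1/n₁ + 1/(k·n₁)) = σ²·(k+1)/(k·n₁).
So n₁ = (1 + 1/k)·((z_{α/2} + z_β)/d)² = 1.400 × (3.242/0.41)².
n₁ = 1.400 × 62.53 = 87.5.
Round up: n₁ = 88, giving n₂ = 2.5 × 88 = 220.

n₁ = 88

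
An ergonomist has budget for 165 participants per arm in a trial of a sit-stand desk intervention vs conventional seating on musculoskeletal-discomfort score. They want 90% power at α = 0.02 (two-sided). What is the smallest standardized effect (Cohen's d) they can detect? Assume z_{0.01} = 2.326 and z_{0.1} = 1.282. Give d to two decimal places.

d_min ≈ 0.40

For two independent groups of n = 165 each: d_min = (z_{α/2} + z_β)·√(2/n).
z-sum = 2.326 + 1.282 = 3.608.
d_min = 3.608 × √(2/165) = 3.608 × 0.1101 = 0.397.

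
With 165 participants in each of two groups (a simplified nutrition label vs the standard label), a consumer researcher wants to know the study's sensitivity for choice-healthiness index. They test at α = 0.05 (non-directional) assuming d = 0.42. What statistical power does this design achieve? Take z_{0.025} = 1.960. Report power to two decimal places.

power ≈ 0.97

For two equal groups, power = Φ(d·√(n/2) − z_{α/2}).
d·√(n/2) = 0.42 × √(165/2) = 0.42 × 9.083 = 3.815.
z_β = 3.815 − 1.960 = 1.855.
Power = Φ(1.855) = 0.968.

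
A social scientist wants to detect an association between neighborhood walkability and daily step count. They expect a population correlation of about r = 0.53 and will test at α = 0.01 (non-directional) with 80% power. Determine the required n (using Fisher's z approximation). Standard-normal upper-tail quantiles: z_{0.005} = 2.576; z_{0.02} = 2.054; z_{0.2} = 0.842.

n = 37

Fisher's z: C = ½·ln((1+r)/(1−r)) = ½·ln(3.2553) = 0.5901.
n = ((z_{α/2} + z_β)/C)² + 3.
(2.576 + 0.842) / 0.5901 = 3.418 / 0.5901 = 5.792.
n = 5.792² + 3 = 33.55 + 3 = 36.6.
Round up.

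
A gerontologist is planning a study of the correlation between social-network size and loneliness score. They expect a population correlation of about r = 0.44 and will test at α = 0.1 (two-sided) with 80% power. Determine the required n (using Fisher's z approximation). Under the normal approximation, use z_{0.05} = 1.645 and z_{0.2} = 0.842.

Fisher's z: C = ½·ln((1+r)/(1−r)) = ½·ln(2.5714) = 0.4722.
n = ((z_{α/2} + z_β)/C)² + 3.
(1.645 + 0.842) / 0.4722 = 2.487 / 0.4722 = 5.267.
n = 5.267² + 3 = 27.74 + 3 = 30.7.
Round up.

n = 31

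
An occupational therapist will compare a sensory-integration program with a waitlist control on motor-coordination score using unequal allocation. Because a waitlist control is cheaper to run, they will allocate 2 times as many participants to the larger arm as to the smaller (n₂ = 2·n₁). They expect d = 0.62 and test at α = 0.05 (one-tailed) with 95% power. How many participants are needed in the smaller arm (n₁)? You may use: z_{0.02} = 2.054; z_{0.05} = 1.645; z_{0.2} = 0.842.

n₁ = 43

With allocation ratio k = n₂/n₁ = 2, Var(x̄₁−x̄₂) = σ²(1/n₁ + 1/(k·n₁)) = σ²·(k+1)/(k·n₁).
So n₁ = (1 + 1/k)·((z_{α} + z_β)/d)² = 1.500 × (3.290/0.62)².
n₁ = 1.500 × 28.16 = 42.2.
Round up: n₁ = 43, giving n₂ = 2 × 43 = 86.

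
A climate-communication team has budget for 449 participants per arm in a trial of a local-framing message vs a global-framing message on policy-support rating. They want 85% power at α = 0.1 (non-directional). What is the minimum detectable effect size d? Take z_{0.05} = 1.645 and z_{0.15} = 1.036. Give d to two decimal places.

d_min ≈ 0.18

For two independent groups of n = 449 each: d_min = (z_{α/2} + z_β)·√(2/n).
z-sum = 1.645 + 1.036 = 2.681.
d_min = 2.681 × √(2/449) = 2.681 × 0.0667 = 0.179.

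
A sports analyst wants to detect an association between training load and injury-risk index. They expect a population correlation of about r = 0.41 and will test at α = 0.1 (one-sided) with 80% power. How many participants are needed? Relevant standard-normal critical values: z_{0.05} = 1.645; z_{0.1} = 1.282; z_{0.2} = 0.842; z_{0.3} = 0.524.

n = 27

Fisher's z: C = ½·ln((1+r)/(1−r)) = ½·ln(2.3898) = 0.4356.
n = ((z_{α} + z_β)/C)² + 3.
(1.282 + 0.842) / 0.4356 = 2.124 / 0.4356 = 4.876.
n = 4.876² + 3 = 23.78 + 3 = 26.8.
Round up.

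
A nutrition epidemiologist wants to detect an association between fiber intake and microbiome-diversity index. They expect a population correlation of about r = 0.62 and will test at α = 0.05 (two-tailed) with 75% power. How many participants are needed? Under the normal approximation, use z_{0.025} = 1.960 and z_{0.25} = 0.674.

Fisher's z: C = ½·ln((1+r)/(1−r)) = ½·ln(4.2632) = 0.7250.
n = ((z_{α/2} + z_β)/C)² + 3.
(1.960 + 0.674) / 0.7250 = 2.634 / 0.7250 = 3.633.
n = 3.633² + 3 = 13.20 + 3 = 16.2.
Round up.

n = 17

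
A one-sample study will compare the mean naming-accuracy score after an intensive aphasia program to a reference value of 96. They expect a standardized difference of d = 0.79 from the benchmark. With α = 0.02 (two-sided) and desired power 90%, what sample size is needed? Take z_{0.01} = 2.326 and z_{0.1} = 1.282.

For a one-sample test: n = ((z_{α/2} + z_β) / d)².
z_{α/2} + z_β = 2.326 + 1.282 = 3.608.
n = (3.608 / 0.79)² = 4.567² = 20.86.
Round up.

n = 21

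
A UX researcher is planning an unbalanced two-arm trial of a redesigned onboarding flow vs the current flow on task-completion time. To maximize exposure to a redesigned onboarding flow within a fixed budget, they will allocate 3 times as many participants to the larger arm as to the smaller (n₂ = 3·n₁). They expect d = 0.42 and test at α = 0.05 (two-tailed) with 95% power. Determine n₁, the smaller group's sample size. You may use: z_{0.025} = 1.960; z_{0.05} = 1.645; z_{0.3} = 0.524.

With allocation ratio k = n₂/n₁ = 3, Var(x̄₁−x̄₂) = σ²(1/n₁ + 1/(k·n₁)) = σ²·(k+1)/(k·n₁).
So n₁ = (1 + 1/k)·((z_{α/2} + z_β)/d)² = 1.333 × (3.605/0.42)².
n₁ = 1.333 × 73.67 = 98.2.
Round up: n₁ = 99, giving n₂ = 3 × 99 = 297.

n₁ = 99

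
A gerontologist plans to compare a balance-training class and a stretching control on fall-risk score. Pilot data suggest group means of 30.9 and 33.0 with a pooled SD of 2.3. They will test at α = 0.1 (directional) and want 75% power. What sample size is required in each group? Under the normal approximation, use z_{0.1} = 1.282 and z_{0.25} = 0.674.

Cohen's d = |M₁ − M₂| / SD_pooled = |30.9 − 33.0| / 2.3 = 2.1 / 2.3 = 0.913.
For two independent groups with equal n: n = 2·((z_{α} + z_β) / d)².
z_{α} + z_β = 1.282 + 0.674 = 1.956.
n = 2 × (1.956 / 0.913)² = 2 × 2.142² = 2 × 4.59 = 9.2.
Round up to the next whole participant.

n = 10 per group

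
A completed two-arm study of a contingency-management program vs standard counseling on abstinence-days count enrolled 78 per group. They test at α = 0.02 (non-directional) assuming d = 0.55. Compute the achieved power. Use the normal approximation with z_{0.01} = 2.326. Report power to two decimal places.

For two equal groups, power = Φ(d·√(n/2) − z_{α/2}).
d·√(n/2) = 0.55 × √(78/2) = 0.55 × 6.245 = 3.435.
z_β = 3.435 − 2.326 = 1.109.
Power = Φ(1.109) = 0.866.

power ≈ 0.87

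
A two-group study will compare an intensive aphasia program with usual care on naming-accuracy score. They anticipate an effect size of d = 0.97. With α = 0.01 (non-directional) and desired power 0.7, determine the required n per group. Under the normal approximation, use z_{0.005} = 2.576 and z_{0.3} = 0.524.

n = 21 per group

For two independent groups with equal n: n = 2·((z_{α/2} + z_β) / d)².
z_{α/2} + z_β = 2.576 + 0.524 = 3.100.
n = 2 × (3.100 / 0.97)² = 2 × 3.196² = 2 × 10.21 = 20.4.
Round up to the next whole participant.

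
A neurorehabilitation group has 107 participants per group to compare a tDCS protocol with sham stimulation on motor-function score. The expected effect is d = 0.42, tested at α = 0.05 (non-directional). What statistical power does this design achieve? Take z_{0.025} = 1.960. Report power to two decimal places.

power ≈ 0.87

For two equal groups, power = Φ(d·√(n/2) − z_{α/2}).
d·√(n/2) = 0.42 × √(107/2) = 0.42 × 7.314 = 3.072.
z_β = 3.072 − 1.960 = 1.112.
Power = Φ(1.112) = 0.867.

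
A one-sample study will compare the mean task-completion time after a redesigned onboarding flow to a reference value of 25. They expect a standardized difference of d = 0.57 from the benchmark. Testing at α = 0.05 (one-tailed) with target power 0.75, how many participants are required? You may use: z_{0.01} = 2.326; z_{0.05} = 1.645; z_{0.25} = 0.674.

For a one-sample test: n = ((z_{α} + z_β) / d)².
z_{α} + z_β = 1.645 + 0.674 = 2.319.
n = (2.319 / 0.57)² = 4.068² = 16.55.
Round up.

n = 17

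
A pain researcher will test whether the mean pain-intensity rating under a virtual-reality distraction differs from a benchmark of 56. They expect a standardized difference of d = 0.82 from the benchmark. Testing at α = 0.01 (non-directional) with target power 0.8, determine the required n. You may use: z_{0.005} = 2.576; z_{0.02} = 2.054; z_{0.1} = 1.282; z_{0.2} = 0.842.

n = 18

For a one-sample test: n = ((z_{α/2} + z_β) / d)².
z_{α/2} + z_β = 2.576 + 0.842 = 3.418.
n = (3.418 / 0.82)² = 4.168² = 17.37.
Round up.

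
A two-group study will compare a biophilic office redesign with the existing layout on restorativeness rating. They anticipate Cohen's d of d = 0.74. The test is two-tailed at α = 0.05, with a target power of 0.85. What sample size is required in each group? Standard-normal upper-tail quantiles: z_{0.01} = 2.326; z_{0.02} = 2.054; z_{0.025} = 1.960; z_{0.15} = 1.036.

For two independent groups with equal n: n = 2·((z_{α/2} + z_β) / d)².
z_{α/2} + z_β = 1.960 + 1.036 = 2.996.
n = 2 × (2.996 / 0.74)² = 2 × 4.049² = 2 × 16.39 = 32.8.
Round up to the next whole participant.

n = 33 per group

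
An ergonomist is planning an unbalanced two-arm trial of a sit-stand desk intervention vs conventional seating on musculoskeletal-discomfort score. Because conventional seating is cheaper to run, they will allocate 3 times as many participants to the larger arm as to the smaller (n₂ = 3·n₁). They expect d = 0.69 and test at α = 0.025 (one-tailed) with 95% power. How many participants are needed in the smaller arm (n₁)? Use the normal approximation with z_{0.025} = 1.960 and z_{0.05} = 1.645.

n₁ = 37

With allocation ratio k = n₂/n₁ = 3, Var(x̄₁−x̄₂) = σ²(1/n₁ + 1/(k·n₁)) = σ²·(k+1)/(k·n₁).
So n₁ = (1 + 1/k)·((z_{α} + z_β)/d)² = 1.333 × (3.605/0.69)².
n₁ = 1.333 × 27.30 = 36.4.
Round up: n₁ = 37, giving n₂ = 3 × 37 = 111.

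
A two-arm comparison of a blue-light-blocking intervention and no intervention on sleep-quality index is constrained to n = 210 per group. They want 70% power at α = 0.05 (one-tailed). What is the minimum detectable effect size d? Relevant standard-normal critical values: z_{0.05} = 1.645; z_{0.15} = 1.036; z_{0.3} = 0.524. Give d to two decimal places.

d_min ≈ 0.21

For two independent groups of n = 210 each: d_min = (z_{α} + z_β)·√(2/n).
z-sum = 1.645 + 0.524 = 2.169.
d_min = 2.169 × √(2/210) = 2.169 × 0.0976 = 0.212.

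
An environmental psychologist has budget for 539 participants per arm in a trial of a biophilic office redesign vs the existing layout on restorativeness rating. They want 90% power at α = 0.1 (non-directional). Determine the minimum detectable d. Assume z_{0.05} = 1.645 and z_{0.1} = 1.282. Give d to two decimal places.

For two independent groups of n = 539 each: d_min = (z_{α/2} + z_β)·√(2/n).
z-sum = 1.645 + 1.282 = 2.927.
d_min = 2.927 × √(2/539) = 2.927 × 0.0609 = 0.178.

d_min ≈ 0.18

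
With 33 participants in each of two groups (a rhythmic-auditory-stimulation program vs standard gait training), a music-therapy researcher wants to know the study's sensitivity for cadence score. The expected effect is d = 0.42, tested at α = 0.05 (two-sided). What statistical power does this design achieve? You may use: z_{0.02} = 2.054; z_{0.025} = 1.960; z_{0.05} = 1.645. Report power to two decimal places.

power ≈ 0.40

For two equal groups, power = Φ(d·√(n/2) − z_{α/2}).
d·√(n/2) = 0.42 × √(33/2) = 0.42 × 4.062 = 1.706.
z_β = 1.706 − 1.960 = -0.254.
Power = Φ(-0.254) = 0.400.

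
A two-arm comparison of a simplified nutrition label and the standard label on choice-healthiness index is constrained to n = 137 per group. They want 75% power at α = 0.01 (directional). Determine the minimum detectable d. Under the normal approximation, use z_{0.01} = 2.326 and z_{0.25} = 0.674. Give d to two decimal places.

For two independent groups of n = 137 each: d_min = (z_{α} + z_β)·√(2/n).
z-sum = 2.326 + 0.674 = 3.000.
d_min = 3.000 × √(2/137) = 3.000 × 0.1208 = 0.362.

d_min ≈ 0.36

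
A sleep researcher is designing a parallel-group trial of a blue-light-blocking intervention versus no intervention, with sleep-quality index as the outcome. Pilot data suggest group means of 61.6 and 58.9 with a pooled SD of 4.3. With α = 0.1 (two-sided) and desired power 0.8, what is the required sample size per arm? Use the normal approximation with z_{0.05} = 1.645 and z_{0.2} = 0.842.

n = 32 per group

Cohen's d = |M₁ − M₂| / SD_pooled = |61.6 − 58.9| / 4.3 = 2.7 / 4.3 = 0.628.
For two independent groups with equal n: n = 2·((z_{α/2} + z_β) / d)².
z_{α/2} + z_β = 1.645 + 0.842 = 2.487.
n = 2 × (2.487 / 0.628)² = 2 × 3.960² = 2 × 15.68 = 31.4.
Round up to the next whole participant.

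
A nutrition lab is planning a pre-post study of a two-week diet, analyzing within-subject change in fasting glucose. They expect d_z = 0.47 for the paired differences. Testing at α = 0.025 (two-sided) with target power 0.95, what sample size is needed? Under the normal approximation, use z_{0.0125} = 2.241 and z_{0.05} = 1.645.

n = 69 pairs

For a paired (one-sample on differences) test: n = ((z_{α/2} + z_β) / d)².
z_{α/2} + z_β = 2.241 + 1.645 = 3.886.
n = (3.886 / 0.47)² = 8.268² = 68.36.
Round up.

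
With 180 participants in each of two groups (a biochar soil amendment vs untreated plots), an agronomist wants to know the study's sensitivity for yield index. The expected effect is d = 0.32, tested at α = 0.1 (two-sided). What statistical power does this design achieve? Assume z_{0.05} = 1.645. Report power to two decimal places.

For two equal groups, power = Φ(d·√(n/2) − z_{α/2}).
d·√(n/2) = 0.32 × √(180/2) = 0.32 × 9.487 = 3.036.
z_β = 3.036 − 1.645 = 1.391.
Power = Φ(1.391) = 0.918.

power ≈ 0.92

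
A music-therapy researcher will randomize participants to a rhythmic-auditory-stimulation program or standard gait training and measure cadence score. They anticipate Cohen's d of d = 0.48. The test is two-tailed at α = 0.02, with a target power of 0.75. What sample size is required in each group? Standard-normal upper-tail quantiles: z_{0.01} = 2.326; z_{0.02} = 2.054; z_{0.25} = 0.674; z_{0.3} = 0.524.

For two independent groups with equal n: n = 2·((z_{α/2} + z_β) / d)².
z_{α/2} + z_β = 2.326 + 0.674 = 3.000.
n = 2 × (3.000 / 0.48)² = 2 × 6.250² = 2 × 39.06 = 78.1.
Round up to the next whole participant.

n = 79 per group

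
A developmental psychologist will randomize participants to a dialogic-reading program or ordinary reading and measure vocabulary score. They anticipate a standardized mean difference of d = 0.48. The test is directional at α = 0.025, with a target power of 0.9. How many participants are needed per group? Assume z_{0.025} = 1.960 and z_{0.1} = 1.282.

n = 92 per group

For two independent groups with equal n: n = 2·((z_{α} + z_β) / d)².
z_{α} + z_β = 1.960 + 1.282 = 3.242.
n = 2 × (3.242 / 0.48)² = 2 × 6.754² = 2 × 45.62 = 91.2.
Round up to the next whole participant.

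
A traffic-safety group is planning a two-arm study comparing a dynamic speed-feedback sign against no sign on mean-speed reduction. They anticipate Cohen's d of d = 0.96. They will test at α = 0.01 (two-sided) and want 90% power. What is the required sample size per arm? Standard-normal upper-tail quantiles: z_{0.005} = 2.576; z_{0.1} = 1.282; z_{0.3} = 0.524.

n = 33 per group

For two independent groups with equal n: n = 2·((z_{α/2} + z_β) / d)².
z_{α/2} + z_β = 2.576 + 1.282 = 3.858.
n = 2 × (3.858 / 0.96)² = 2 × 4.019² = 2 × 16.15 = 32.3.
Round up to the next whole participant.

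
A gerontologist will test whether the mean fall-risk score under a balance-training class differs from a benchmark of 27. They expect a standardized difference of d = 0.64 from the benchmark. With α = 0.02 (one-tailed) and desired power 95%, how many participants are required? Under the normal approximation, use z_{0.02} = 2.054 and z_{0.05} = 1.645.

n = 34

For a one-sample test: n = ((z_{α} + z_β) / d)².
z_{α} + z_β = 2.054 + 1.645 = 3.699.
n = (3.699 / 0.64)² = 5.780² = 33.40.
Round up.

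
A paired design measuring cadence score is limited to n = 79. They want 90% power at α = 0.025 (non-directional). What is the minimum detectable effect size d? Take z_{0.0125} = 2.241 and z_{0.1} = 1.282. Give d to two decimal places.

For a single sample (or paired design) of n = 79: d_min = (z_{α/2} + z_β)/√n.
z-sum = 2.241 + 1.282 = 3.523.
d_min = 3.523 / √79 = 3.523 / 8.888 = 0.396.

d_min ≈ 0.40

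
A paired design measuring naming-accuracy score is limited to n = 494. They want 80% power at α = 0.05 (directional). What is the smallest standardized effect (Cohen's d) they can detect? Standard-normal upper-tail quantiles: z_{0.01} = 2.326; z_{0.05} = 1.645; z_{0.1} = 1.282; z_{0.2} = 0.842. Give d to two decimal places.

d_min ≈ 0.11

For a single sample (or paired design) of n = 494: d_min = (z_{α} + z_β)/√n.
z-sum = 1.645 + 0.842 = 2.487.
d_min = 2.487 / √494 = 2.487 / 22.226 = 0.112.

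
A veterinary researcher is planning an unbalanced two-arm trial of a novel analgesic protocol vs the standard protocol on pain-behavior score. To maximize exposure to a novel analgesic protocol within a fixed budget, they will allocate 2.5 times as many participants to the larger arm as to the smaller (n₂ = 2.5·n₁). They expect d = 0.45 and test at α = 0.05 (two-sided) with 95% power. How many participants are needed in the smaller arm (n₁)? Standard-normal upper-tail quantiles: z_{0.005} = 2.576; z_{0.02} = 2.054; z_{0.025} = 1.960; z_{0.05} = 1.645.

With allocation ratio k = n₂/n₁ = 2.5, Var(x̄₁−x̄₂) = σ²(1/n₁ + 1/(k·n₁)) = σ²·(k+1)/(k·n₁).
So n₁ = (1 + 1/k)·((z_{α/2} + z_β)/d)² = 1.400 × (3.605/0.45)².
n₁ = 1.400 × 64.18 = 89.8.
Round up: n₁ = 90, giving n₂ = 2.5 × 90 = 225.

n₁ = 90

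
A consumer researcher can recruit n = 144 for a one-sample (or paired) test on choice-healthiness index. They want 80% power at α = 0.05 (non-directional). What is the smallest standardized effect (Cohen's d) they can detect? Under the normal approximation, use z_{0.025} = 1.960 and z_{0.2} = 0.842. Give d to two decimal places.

d_min ≈ 0.23

For a single sample (or paired design) of n = 144: d_min = (z_{α/2} + z_β)/√n.
z-sum = 1.960 + 0.842 = 2.802.
d_min = 2.802 / √144 = 2.802 / 12.000 = 0.234.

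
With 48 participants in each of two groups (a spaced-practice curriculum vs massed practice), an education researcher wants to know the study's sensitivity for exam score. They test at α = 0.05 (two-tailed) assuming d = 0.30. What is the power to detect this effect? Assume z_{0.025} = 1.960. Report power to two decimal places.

For two equal groups, power = Φ(d·√(n/2) − z_{α/2}).
d·√(n/2) = 0.30 × √(48/2) = 0.30 × 4.899 = 1.470.
z_β = 1.470 − 1.960 = -0.490.
Power = Φ(-0.490) = 0.312.

power ≈ 0.31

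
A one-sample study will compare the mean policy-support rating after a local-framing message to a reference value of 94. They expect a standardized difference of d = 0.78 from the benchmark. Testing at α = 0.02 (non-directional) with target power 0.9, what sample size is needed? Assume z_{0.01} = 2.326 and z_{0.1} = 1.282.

For a one-sample test: n = ((z_{α/2} + z_β) / d)².
z_{α/2} + z_β = 2.326 + 1.282 = 3.608.
n = (3.608 / 0.78)² = 4.626² = 21.40.
Round up.

n = 22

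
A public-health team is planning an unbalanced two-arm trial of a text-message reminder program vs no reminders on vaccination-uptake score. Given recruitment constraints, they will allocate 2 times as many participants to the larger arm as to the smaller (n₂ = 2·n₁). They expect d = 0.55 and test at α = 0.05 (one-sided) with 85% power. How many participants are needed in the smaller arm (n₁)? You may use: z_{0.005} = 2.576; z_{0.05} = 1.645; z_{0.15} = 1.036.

n₁ = 36

With allocation ratio k = n₂/n₁ = 2, Var(x̄₁−x̄₂) = σ²(1/n₁ + 1/(k·n₁)) = σ²·(k+1)/(k·n₁).
So n₁ = (1 + 1/k)·((z_{α} + z_β)/d)² = 1.500 × (2.681/0.55)².
n₁ = 1.500 × 23.76 = 35.6.
Round up: n₁ = 36, giving n₂ = 2 × 36 = 72.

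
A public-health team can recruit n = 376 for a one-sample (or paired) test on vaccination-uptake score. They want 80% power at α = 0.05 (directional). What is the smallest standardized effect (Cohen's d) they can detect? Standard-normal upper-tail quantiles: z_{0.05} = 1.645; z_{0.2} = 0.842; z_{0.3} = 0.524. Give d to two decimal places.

d_min ≈ 0.13

For a single sample (or paired design) of n = 376: d_min = (z_{α} + z_β)/√n.
z-sum = 1.645 + 0.842 = 2.487.
d_min = 2.487 / √376 = 2.487 / 19.391 = 0.128.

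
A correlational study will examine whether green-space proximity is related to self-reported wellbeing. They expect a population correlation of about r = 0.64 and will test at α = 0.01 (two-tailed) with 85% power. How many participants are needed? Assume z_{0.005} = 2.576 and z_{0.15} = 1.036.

n = 26

Fisher's z: C = ½·ln((1+r)/(1−r)) = ½·ln(4.5556) = 0.7582.
n = ((z_{α/2} + z_β)/C)² + 3.
(2.576 + 1.036) / 0.7582 = 3.612 / 0.7582 = 4.764.
n = 4.764² + 3 = 22.69 + 3 = 25.7.
Round up.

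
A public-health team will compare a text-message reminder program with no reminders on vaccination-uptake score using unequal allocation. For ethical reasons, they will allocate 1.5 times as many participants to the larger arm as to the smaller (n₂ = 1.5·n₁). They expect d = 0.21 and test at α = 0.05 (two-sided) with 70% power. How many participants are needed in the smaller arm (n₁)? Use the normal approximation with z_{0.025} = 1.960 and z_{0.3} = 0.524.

With allocation ratio k = n₂/n₁ = 1.5, Var(x̄₁−x̄₂) = σ²(1/n₁ + 1/(k·n₁)) = σ²·(k+1)/(k·n₁).
So n₁ = (1 + 1/k)·((z_{α/2} + z_β)/d)² = 1.667 × (2.484/0.21)².
n₁ = 1.667 × 139.92 = 233.2.
Round up: n₁ = 234, giving n₂ = 1.5 × 234 = 351.

n₁ = 234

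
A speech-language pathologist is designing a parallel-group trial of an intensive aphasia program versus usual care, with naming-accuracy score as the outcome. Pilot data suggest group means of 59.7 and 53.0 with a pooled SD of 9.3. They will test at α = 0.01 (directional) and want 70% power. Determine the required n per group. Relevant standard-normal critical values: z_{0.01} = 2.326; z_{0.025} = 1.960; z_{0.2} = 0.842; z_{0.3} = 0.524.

n = 32 per group

Cohen's d = |M₁ − M₂| / SD_pooled = |59.7 − 53.0| / 9.3 = 6.7 / 9.3 = 0.720.
For two independent groups with equal n: n = 2·((z_{α} + z_β) / d)².
z_{α} + z_β = 2.326 + 0.524 = 2.850.
n = 2 × (2.850 / 0.720)² = 2 × 3.958² = 2 × 15.67 = 31.3.
Round up to the next whole participant.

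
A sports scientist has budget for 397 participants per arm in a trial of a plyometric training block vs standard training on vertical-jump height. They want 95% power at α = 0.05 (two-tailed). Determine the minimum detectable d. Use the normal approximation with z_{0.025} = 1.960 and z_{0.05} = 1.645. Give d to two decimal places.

d_min ≈ 0.26

For two independent groups of n = 397 each: d_min = (z_{α/2} + z_β)·√(2/n).
z-sum = 1.960 + 1.645 = 3.605.
d_min = 3.605 × √(2/397) = 3.605 × 0.0710 = 0.256.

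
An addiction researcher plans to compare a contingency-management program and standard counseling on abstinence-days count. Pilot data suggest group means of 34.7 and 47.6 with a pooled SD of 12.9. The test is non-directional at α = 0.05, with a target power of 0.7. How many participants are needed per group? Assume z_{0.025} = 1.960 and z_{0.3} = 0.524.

Cohen's d = |M₁ − M₂| / SD_pooled = |34.7 − 47.6| / 12.9 = 12.9 / 12.9 = 1.000.
For two independent groups with equal n: n = 2·((z_{α/2} + z_β) / d)².
z_{α/2} + z_β = 1.960 + 0.524 = 2.484.
n = 2 × (2.484 / 1.000)² = 2 × 2.484² = 2 × 6.17 = 12.3.
Round up to the next whole participant.

n = 13 per group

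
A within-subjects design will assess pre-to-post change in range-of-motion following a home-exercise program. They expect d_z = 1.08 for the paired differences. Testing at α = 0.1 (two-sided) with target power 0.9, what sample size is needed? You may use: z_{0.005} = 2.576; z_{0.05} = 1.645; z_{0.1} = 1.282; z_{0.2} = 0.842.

For a paired (one-sample on differences) test: n = ((z_{α/2} + z_β) / d)².
z_{α/2} + z_β = 1.645 + 1.282 = 2.927.
n = (2.927 / 1.08)² = 2.710² = 7.35.
Round up.

n = 8 pairs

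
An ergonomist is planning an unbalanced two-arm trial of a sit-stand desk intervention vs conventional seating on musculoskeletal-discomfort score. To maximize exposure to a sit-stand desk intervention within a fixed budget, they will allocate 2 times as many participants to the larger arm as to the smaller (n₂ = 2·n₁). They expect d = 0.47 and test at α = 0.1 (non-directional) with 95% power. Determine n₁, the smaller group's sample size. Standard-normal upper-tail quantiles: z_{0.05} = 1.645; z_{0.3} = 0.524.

With allocation ratio k = n₂/n₁ = 2, Var(x̄₁−x̄₂) = σ²(1/n₁ + 1/(k·n₁)) = σ²·(k+1)/(k·n₁).
So n₁ = (1 + 1/k)·((z_{α/2} + z_β)/d)² = 1.500 × (3.290/0.47)².
n₁ = 1.500 × 49.00 = 73.5.
Round up: n₁ = 74, giving n₂ = 2 × 74 = 148.

n₁ = 74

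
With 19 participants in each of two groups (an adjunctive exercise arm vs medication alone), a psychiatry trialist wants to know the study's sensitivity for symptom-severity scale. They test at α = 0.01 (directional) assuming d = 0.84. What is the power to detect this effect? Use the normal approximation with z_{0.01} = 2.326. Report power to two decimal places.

power ≈ 0.60

For two equal groups, power = Φ(d·√(n/2) − z_{α}).
d·√(n/2) = 0.84 × √(19/2) = 0.84 × 3.082 = 2.589.
z_β = 2.589 − 2.326 = 0.263.
Power = Φ(0.263) = 0.604.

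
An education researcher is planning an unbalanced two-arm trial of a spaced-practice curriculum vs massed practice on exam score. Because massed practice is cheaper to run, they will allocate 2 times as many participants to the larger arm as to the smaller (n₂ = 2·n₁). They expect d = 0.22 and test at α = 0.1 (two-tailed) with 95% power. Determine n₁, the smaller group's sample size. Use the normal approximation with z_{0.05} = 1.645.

With allocation ratio k = n₂/n₁ = 2, Var(x̄₁−x̄₂) = σ²(1/n₁ + 1/(k·n₁)) = σ²·(k+1)/(k·n₁).
So n₁ = (1 + 1/k)·((z_{α/2} + z_β)/d)² = 1.500 × (3.290/0.22)².
n₁ = 1.500 × 223.64 = 335.5.
Round up: n₁ = 336, giving n₂ = 2 × 336 = 672.

n₁ = 336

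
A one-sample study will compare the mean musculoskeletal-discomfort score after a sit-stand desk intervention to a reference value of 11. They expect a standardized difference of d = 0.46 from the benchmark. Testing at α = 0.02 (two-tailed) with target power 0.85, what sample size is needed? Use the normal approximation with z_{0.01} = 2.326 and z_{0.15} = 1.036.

n = 54

For a one-sample test: n = ((z_{α/2} + z_β) / d)².
z_{α/2} + z_β = 2.326 + 1.036 = 3.362.
n = (3.362 / 0.46)² = 7.309² = 53.42.
Round up.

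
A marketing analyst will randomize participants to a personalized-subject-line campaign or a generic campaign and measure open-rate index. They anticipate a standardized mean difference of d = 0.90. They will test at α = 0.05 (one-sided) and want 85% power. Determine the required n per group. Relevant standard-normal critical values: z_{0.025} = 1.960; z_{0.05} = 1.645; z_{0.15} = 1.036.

n = 18 per group

For two independent groups with equal n: n = 2·((z_{α} + z_β) / d)².
z_{α} + z_β = 1.645 + 1.036 = 2.681.
n = 2 × (2.681 / 0.90)² = 2 × 2.979² = 2 × 8.87 = 17.7.
Round up to the next whole participant.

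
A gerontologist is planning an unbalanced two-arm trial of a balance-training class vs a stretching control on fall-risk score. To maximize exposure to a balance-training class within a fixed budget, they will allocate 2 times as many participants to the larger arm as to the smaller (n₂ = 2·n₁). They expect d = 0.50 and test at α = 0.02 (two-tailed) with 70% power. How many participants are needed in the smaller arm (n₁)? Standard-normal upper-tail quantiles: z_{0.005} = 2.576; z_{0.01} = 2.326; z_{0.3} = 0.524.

With allocation ratio k = n₂/n₁ = 2, Var(x̄₁−x̄₂) = σ²(1/n₁ + 1/(k·n₁)) = σ²·(k+1)/(k·n₁).
So n₁ = (1 + 1/k)·((z_{α/2} + z_β)/d)² = 1.500 × (2.850/0.50)².
n₁ = 1.500 × 32.49 = 48.7.
Round up: n₁ = 49, giving n₂ = 2 × 49 = 98.

n₁ = 49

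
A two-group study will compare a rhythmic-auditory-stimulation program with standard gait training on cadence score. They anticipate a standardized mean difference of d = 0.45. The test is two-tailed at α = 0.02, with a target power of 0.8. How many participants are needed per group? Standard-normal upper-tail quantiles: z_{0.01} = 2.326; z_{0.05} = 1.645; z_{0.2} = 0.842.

For two independent groups with equal n: n = 2·((z_{α/2} + z_β) / d)².
z_{α/2} + z_β = 2.326 + 0.842 = 3.168.
n = 2 × (3.168 / 0.45)² = 2 × 7.040² = 2 × 49.56 = 99.1.
Round up to the next whole participant.

n = 100 per group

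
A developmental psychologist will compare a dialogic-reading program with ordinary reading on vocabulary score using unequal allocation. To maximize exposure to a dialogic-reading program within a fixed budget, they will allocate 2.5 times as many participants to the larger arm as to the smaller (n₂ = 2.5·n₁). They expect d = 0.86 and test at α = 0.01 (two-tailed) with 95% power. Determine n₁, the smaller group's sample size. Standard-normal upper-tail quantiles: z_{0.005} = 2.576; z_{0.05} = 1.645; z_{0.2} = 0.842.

With allocation ratio k = n₂/n₁ = 2.5, Var(x̄₁−x̄₂) = σ²(1/n₁ + 1/(k·n₁)) = σ²·(k+1)/(k·n₁).
So n₁ = (1 + 1/k)·((z_{α/2} + z_β)/d)² = 1.400 × (4.221/0.86)².
n₁ = 1.400 × 24.09 = 33.7.
Round up: n₁ = 34, giving n₂ = 2.5 × 34 = 85.

n₁ = 34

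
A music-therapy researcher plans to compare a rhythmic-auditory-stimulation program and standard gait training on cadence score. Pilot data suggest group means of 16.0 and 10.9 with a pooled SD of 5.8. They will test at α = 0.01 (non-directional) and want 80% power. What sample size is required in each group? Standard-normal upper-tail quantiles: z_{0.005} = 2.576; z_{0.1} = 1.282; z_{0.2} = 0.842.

n = 31 per group

Cohen's d = |M₁ − M₂| / SD_pooled = |16.0 − 10.9| / 5.8 = 5.1 / 5.8 = 0.879.
For two independent groups with equal n: n = 2·((z_{α/2} + z_β) / d)².
z_{α/2} + z_β = 2.576 + 0.842 = 3.418.
n = 2 × (3.418 / 0.879)² = 2 × 3.889² = 2 × 15.12 = 30.2.
Round up to the next whole participant.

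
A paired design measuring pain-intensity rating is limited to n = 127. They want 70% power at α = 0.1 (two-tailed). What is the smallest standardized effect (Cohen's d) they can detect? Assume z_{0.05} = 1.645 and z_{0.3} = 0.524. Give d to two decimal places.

For a single sample (or paired design) of n = 127: d_min = (z_{α/2} + z_β)/√n.
z-sum = 1.645 + 0.524 = 2.169.
d_min = 2.169 / √127 = 2.169 / 11.269 = 0.192.

d_min ≈ 0.19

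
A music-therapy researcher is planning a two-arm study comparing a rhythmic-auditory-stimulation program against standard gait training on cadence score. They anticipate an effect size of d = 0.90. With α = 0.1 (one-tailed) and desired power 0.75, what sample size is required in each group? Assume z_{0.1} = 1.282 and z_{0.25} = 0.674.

For two independent groups with equal n: n = 2·((z_{α} + z_β) / d)².
z_{α} + z_β = 1.282 + 0.674 = 1.956.
n = 2 × (1.956 / 0.90)² = 2 × 2.173² = 2 × 4.72 = 9.4.
Round up to the next whole participant.

n = 10 per group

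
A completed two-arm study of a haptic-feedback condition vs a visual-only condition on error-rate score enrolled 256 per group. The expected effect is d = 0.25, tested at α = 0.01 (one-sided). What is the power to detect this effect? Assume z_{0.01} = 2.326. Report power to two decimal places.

For two equal groups, power = Φ(d·√(n/2) − z_{α}).
d·√(n/2) = 0.25 × √(256/2) = 0.25 × 11.314 = 2.828.
z_β = 2.828 − 2.326 = 0.502.
Power = Φ(0.502) = 0.692.

power ≈ 0.69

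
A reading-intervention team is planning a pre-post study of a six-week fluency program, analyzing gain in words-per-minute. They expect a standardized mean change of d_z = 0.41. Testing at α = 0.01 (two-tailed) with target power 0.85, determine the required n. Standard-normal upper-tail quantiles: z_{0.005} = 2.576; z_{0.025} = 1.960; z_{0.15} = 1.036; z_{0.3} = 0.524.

For a paired (one-sample on differences) test: n = ((z_{α/2} + z_β) / d)².
z_{α/2} + z_β = 2.576 + 1.036 = 3.612.
n = (3.612 / 0.41)² = 8.810² = 77.61.
Round up.

n = 78 pairs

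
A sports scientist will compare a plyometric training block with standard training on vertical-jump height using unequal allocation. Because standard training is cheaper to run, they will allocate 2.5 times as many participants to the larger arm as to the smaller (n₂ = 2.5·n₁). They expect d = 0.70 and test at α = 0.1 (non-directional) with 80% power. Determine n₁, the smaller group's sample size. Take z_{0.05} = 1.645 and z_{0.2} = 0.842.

n₁ = 18

With allocation ratio k = n₂/n₁ = 2.5, Var(x̄₁−x̄₂) = σ²(1/n₁ + 1/(k·n₁)) = σ²·(k+1)/(k·n₁).
So n₁ = (1 + 1/k)·((z_{α/2} + z_β)/d)² = 1.400 × (2.487/0.70)².
n₁ = 1.400 × 12.62 = 17.7.
Round up: n₁ = 18, giving n₂ = 2.5 × 18 = 45.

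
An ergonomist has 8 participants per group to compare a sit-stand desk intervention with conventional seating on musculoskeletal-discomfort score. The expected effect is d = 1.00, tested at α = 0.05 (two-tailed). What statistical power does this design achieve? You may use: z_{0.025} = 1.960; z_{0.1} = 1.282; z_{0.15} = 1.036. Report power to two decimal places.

For two equal groups, power = Φ(d·√(n/2) − z_{α/2}).
d·√(n/2) = 1.00 × √(8/2) = 1.00 × 2.000 = 2.000.
z_β = 2.000 − 1.960 = 0.040.
Power = Φ(0.040) = 0.516.

power ≈ 0.52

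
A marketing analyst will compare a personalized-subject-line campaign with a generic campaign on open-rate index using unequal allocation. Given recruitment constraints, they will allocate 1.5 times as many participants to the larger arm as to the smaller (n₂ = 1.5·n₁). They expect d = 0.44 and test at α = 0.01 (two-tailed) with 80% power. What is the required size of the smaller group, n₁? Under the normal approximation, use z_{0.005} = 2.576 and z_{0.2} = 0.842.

With allocation ratio k = n₂/n₁ = 1.5, Var(x̄₁−x̄₂) = σ²(1/n₁ + 1/(k·n₁)) = σ²·(k+1)/(k·n₁).
So n₁ = (1 + 1/k)·((z_{α/2} + z_β)/d)² = 1.667 × (3.418/0.44)².
n₁ = 1.667 × 60.34 = 100.6.
Round up: n₁ = 101, giving n₂ = ⌈1.5 × 101⌉ = ⌈151.5⌉ = 152.

n₁ = 101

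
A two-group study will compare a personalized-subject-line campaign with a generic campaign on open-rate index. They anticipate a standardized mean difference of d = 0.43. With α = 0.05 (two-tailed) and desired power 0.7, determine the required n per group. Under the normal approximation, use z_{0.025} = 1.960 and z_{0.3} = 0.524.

n = 67 per group

For two independent groups with equal n: n = 2·((z_{α/2} + z_β) / d)².
z_{α/2} + z_β = 1.960 + 0.524 = 2.484.
n = 2 × (2.484 / 0.43)² = 2 × 5.777² = 2 × 33.37 = 66.7.
Round up to the next whole participant.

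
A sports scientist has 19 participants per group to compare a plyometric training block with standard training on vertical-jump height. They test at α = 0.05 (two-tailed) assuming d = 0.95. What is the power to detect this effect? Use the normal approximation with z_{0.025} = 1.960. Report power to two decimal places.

power ≈ 0.83

For two equal groups, power = Φ(d·√(n/2) − z_{α/2}).
d·√(n/2) = 0.95 × √(19/2) = 0.95 × 3.082 = 2.928.
z_β = 2.928 − 1.960 = 0.968.
Power = Φ(0.968) = 0.834.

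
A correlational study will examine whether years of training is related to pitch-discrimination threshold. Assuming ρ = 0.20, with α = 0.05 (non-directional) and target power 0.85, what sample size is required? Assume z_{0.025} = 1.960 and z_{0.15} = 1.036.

Fisher's z: C = ½·ln((1+r)/(1−r)) = ½·ln(1.5000) = 0.2027.
n = ((z_{α/2} + z_β)/C)² + 3.
(1.960 + 1.036) / 0.2027 = 2.996 / 0.2027 = 14.780.
n = 14.780² + 3 = 218.46 + 3 = 221.5.
Round up.

n = 222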